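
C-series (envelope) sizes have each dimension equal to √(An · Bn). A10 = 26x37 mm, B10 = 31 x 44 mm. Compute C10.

Short side: √(26 · 31) = √806 ≈ 28.4 → 28 mm
Long side: √(37 · 44) = √1628 ≈ 40.3 → 40 mm

28 × 40 mm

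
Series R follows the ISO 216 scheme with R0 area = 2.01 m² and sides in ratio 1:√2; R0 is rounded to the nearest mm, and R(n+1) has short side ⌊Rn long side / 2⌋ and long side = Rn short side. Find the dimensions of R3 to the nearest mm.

421 × 596 mm

Let R0's short side be w mm. w · w√2 = 2.01 m² = 2,010,000 mm², so w ≈ 1192.2 mm and w√2 ≈ 1686.0 mm → R0 = 1192 × 1686 mm.
R1: ⌊1686/2⌋ × 1192 = 843 × 1192 mm
R2: ⌊1192/2⌋ × 843 = 596 × 843 mm
R3: ⌊843/2⌋ × 596 = 421 × 596 mm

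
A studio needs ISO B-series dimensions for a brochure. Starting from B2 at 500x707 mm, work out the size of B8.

B3: ⌊707/2⌋ × 500 = 353 × 500 mm
B4: ⌊500/2⌋ × 353 = 250 × 353 mm
B5: ⌊353/2⌋ × 250 = 176 × 250 mm
B6: ⌊250/2⌋ × 176 = 125 × 176 mm
B7: ⌊176/2⌋ × 125 = 88 × 125 mm
B8: ⌊125/2⌋ × 88 = 62 × 88 mm

62 × 88 mm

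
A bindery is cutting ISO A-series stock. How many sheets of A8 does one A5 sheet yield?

8

Each ISO step halves the sheet: 1 × A5 → 2 × A6 → 4 × A7 → 8 × A8
From A5 to A8 is 3 halving steps: 2^3 = 8.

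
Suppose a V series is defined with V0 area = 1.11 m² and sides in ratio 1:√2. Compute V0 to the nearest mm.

Let the short side be w mm. Then w · w√2 = 1.11 m² = 1,110,000 mm².
w² = 1,110,000/√2, so w ≈ 885.9 mm; long side = w√2 ≈ 1252.9 mm.

886 × 1253 mm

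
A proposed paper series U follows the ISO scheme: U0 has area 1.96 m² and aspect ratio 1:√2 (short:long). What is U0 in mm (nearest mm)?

Let the short side be w mm. Then w · w√2 = 1.96 m² = 1,960,000 mm².
w² = 1,960,000/√2, so w ≈ 1177.3 mm; long side = w√2 ≈ 1664.9 mm.

1177 × 1665 mm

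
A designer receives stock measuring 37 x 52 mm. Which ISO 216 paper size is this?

A9 (37 × 52 mm)

Aspect ratio 52/37 ≈ 1.405 — close to the ISO √2 ≈ 1.414.
In the A-series (A0 area = 1 m²): A9 = 37 × 52 mm.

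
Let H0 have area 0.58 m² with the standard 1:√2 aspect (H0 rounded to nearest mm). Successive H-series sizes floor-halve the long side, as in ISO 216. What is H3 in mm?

Let H0's short side be w mm. w · w√2 = 0.58 m² = 580,000 mm², so w ≈ 640.4 mm and w√2 ≈ 905.7 mm → H0 = 640 × 906 mm.
H1: ⌊906/2⌋ × 640 = 453 × 640 mm
H2: ⌊640/2⌋ × 453 = 320 × 453 mm
H3: ⌊453/2⌋ × 320 = 226 × 320 mm

226 × 320 mm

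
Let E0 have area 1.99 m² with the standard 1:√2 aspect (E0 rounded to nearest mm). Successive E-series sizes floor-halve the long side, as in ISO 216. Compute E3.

Let E0's short side be w mm. w · w√2 = 1.99 m² = 1,990,000 mm², so w ≈ 1186.2 mm and w√2 ≈ 1677.6 mm → E0 = 1186 × 1678 mm.
E1: ⌊1678/2⌋ × 1186 = 839 × 1186 mm
E2: ⌊1186/2⌋ × 839 = 593 × 839 mm
E3: ⌊839/2⌋ × 593 = 419 × 593 mm

419 × 593 mm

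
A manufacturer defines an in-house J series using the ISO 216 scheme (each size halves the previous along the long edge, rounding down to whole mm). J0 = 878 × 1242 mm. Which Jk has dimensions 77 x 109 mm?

J0: 878 × 1242 mm
J1: 621 × 878 mm
J2: 439 × 621 mm
J3: 310 × 439 mm
J4: 219 × 310 mm
J5: 155 × 219 mm
J6: 109 × 155 mm
J7: 77 × 109 mm
J8: 54 × 77 mm
→ matches J7.

J7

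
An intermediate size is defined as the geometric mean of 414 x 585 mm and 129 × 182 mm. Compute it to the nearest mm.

Short side: √(414 · 129) = √53406 ≈ 231.1 → 231 mm
Long side: √(585 · 182) = √106470 ≈ 326.3 → 326 mm

231 × 326 mm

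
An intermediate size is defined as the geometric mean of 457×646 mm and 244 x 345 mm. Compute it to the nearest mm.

334 × 472 mm

Short side: √(457 · 244) = √111508 ≈ 333.9 → 334 mm
Long side: √(646 · 345) = √222870 ≈ 472.1 → 472 mm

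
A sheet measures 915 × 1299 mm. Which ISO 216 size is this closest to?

C0 (917 × 1297 mm)

Aspect ratio 1299/915 ≈ 1.420 — close to the ISO √2 ≈ 1.414.
In the C-series (envelope sizes, between A and B): C0 = 917 × 1297 mm.
Off by 4 mm total — nearest standard size.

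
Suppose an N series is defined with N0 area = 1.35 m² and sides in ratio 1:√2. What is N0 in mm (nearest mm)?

977 × 1382 mm

Let the short side be w mm. Then w · w√2 = 1.35 m² = 1,350,000 mm².
w² = 1,350,000/√2, so w ≈ 977.0 mm; long side = w√2 ≈ 1381.7 mm.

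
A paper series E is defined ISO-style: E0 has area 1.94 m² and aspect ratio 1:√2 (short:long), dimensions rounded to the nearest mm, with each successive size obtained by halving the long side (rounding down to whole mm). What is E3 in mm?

Let E0's short side be w mm. w · w√2 = 1.94 m² = 1,940,000 mm², so w ≈ 1171.2 mm and w√2 ≈ 1656.4 mm → E0 = 1171 × 1656 mm.
E1: ⌊1656/2⌋ × 1171 = 828 × 1171 mm
E2: ⌊1171/2⌋ × 828 = 585 × 828 mm
E3: ⌊828/2⌋ × 585 = 414 × 585 mm

414 × 585 mm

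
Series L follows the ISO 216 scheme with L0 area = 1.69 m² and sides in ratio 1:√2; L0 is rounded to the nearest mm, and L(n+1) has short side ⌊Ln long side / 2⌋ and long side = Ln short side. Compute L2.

546 × 773 mm

Let L0's short side be w mm. w · w√2 = 1.69 m² = 1,690,000 mm², so w ≈ 1093.2 mm and w√2 ≈ 1546.0 mm → L0 = 1093 × 1546 mm.
L1: ⌊1546/2⌋ × 1093 = 773 × 1093 mm
L2: ⌊1093/2⌋ × 773 = 546 × 773 mm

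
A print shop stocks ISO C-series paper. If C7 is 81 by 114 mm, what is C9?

C8: ⌊114/2⌋ × 81 = 57 × 81 mm
C9: ⌊81/2⌋ × 57 = 40 × 57 mm

40 × 57 mm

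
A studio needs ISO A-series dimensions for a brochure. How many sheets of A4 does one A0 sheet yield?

16

Each ISO step halves the sheet: 1 × A0 → 2 × A1 → 4 × A2 → 8 × A3 → …
From A0 to A4 is 4 halving steps: 2^4 = 16.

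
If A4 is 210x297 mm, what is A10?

A5: ⌊297/2⌋ × 210 = 148 × 210 mm
A6: ⌊210/2⌋ × 148 = 105 × 148 mm
A7: ⌊148/2⌋ × 105 = 74 × 105 mm
A8: ⌊105/2⌋ × 74 = 52 × 74 mm
A9: ⌊74/2⌋ × 52 = 37 × 52 mm
A10: ⌊52/2⌋ × 37 = 26 × 37 mm

26 × 37 mm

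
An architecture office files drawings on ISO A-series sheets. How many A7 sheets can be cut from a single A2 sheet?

32

Each ISO step halves the sheet: 1 × A2 → 2 × A3 → 4 × A4 → 8 × A5 → …
From A2 to A7 is 5 halving steps: 2^5 = 32.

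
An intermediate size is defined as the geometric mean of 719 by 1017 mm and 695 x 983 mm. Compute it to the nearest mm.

707 × 1000 mm

Short side: √(719 · 695) = √499705 ≈ 706.9 → 707 mm
Long side: √(1017 · 983) = √999711 ≈ 999.9 → 1000 mm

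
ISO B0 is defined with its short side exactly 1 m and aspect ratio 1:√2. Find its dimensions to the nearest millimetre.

1000 × 1414 mm

Short side = 1000 mm; long side = 1000√2 ≈ 1414.2 mm.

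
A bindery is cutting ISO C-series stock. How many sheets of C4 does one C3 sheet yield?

Each ISO step halves the sheet: 1 × C3 → 2 × C4
From C3 to C4 is 1 halving step: 2^1 = 2.

2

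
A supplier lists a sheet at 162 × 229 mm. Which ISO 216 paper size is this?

C5 (162 × 229 mm)

Aspect ratio 229/162 ≈ 1.414 — close to the ISO √2 ≈ 1.414.
In the C-series (envelope sizes, between A and B): C5 = 162 × 229 mm.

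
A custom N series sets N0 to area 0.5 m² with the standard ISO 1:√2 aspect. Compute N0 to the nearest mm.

Let the short side be w mm. Then w · w√2 = 0.5 m² = 500,000 mm².
w² = 500,000/√2, so w ≈ 594.6 mm; long side = w√2 ≈ 840.9 mm.

595 × 841 mm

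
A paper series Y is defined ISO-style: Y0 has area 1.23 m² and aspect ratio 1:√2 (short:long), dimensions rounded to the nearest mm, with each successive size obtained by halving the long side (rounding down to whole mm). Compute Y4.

Let Y0's short side be w mm. w · w√2 = 1.23 m² = 1,230,000 mm², so w ≈ 932.6 mm and w√2 ≈ 1318.9 mm → Y0 = 933 × 1319 mm.
Y1: ⌊1319/2⌋ × 933 = 659 × 933 mm
Y2: ⌊933/2⌋ × 659 = 466 × 659 mm
Y3: ⌊659/2⌋ × 466 = 329 × 466 mm
Y4: ⌊466/2⌋ × 329 = 233 × 329 mm

233 × 329 mm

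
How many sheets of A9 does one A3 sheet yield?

64

Each ISO step halves the sheet: 1 × A3 → 2 × A4 → 4 × A5 → 8 × A6 → …
From A3 to A9 is 6 halving steps: 2^6 = 64.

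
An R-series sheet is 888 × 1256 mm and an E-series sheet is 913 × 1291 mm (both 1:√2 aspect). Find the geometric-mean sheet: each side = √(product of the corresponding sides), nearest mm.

Short side: √(888 · 913) = √810744 ≈ 900.4 → 900 mm
Long side: √(1256 · 1291) = √1621496 ≈ 1273.4 → 1273 mm

900 × 1273 mm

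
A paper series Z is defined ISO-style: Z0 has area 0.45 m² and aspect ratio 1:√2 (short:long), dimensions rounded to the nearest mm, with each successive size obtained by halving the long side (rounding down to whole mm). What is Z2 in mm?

282 × 399 mm

Let Z0's short side be w mm. w · w√2 = 0.45 m² = 450,000 mm², so w ≈ 564.1 mm and w√2 ≈ 797.7 mm → Z0 = 564 × 798 mm.
Z1: ⌊798/2⌋ × 564 = 399 × 564 mm
Z2: ⌊564/2⌋ × 399 = 282 × 399 mm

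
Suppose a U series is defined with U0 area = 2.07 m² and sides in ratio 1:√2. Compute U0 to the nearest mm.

Let the short side be w mm. Then w · w√2 = 2.07 m² = 2,070,000 mm².
w² = 2,070,000/√2, so w ≈ 1209.8 mm; long side = w√2 ≈ 1711.0 mm.

1210 × 1711 mm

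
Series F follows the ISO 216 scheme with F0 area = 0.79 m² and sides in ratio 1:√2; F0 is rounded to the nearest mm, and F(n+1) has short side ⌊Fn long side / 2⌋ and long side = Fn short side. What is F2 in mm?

373 × 528 mm

Let F0's short side be w mm. w · w√2 = 0.79 m² = 790,000 mm², so w ≈ 747.4 mm and w√2 ≈ 1057.0 mm → F0 = 747 × 1057 mm.
F1: ⌊1057/2⌋ × 747 = 528 × 747 mm
F2: ⌊747/2⌋ × 528 = 373 × 528 mm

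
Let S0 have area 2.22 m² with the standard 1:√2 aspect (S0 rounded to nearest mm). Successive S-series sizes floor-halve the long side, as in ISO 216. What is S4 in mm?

Let S0's short side be w mm. w · w√2 = 2.22 m² = 2,220,000 mm², so w ≈ 1252.9 mm and w√2 ≈ 1771.9 mm → S0 = 1253 × 1772 mm.
S1: ⌊1772/2⌋ × 1253 = 886 × 1253 mm
S2: ⌊1253/2⌋ × 886 = 626 × 886 mm
S3: ⌊886/2⌋ × 626 = 443 × 626 mm
S4: ⌊626/2⌋ × 443 = 313 × 443 mm

313 × 443 mm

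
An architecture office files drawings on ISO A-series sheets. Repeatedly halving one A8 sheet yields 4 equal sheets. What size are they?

4 = 2^2, so 2 halving steps.
A8 → A9 → … → A10 after 2 steps.

A10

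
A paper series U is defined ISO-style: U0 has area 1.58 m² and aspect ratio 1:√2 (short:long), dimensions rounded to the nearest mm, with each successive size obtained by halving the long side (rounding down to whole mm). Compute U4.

264 × 373 mm

Let U0's short side be w mm. w · w√2 = 1.58 m² = 1,580,000 mm², so w ≈ 1057.0 mm and w√2 ≈ 1494.8 mm → U0 = 1057 × 1495 mm.
U1: ⌊1495/2⌋ × 1057 = 747 × 1057 mm
U2: ⌊1057/2⌋ × 747 = 528 × 747 mm
U3: ⌊747/2⌋ × 528 = 373 × 528 mm
U4: ⌊528/2⌋ × 373 = 264 × 373 mm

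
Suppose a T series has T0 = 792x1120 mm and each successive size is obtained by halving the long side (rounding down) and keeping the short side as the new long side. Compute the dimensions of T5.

T1: ⌊1120/2⌋ × 792 = 560 × 792 mm
T2: ⌊792/2⌋ × 560 = 396 × 560 mm
T3: ⌊560/2⌋ × 396 = 280 × 396 mm
T4: ⌊396/2⌋ × 280 = 198 × 280 mm
T5: ⌊280/2⌋ × 198 = 140 × 198 mm

140 × 198 mm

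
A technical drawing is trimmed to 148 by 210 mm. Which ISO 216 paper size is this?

Aspect ratio 210/148 ≈ 1.419 — close to the ISO √2 ≈ 1.414.
In the A-series (A0 area = 1 m²): A5 = 148 × 210 mm.

A5 (148 × 210 mm)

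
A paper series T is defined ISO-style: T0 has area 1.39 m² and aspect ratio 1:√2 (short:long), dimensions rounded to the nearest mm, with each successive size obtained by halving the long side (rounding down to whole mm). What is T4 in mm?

Let T0's short side be w mm. w · w√2 = 1.39 m² = 1,390,000 mm², so w ≈ 991.4 mm and w√2 ≈ 1402.1 mm → T0 = 991 × 1402 mm.
T1: ⌊1402/2⌋ × 991 = 701 × 991 mm
T2: ⌊991/2⌋ × 701 = 495 × 701 mm
T3: ⌊701/2⌋ × 495 = 350 × 495 mm
T4: ⌊495/2⌋ × 350 = 247 × 350 mm

247 × 350 mm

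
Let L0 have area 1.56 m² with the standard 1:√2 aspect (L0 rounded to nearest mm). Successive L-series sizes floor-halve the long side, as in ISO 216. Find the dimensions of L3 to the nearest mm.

Let L0's short side be w mm. w · w√2 = 1.56 m² = 1,560,000 mm², so w ≈ 1050.3 mm and w√2 ≈ 1485.3 mm → L0 = 1050 × 1485 mm.
L1: ⌊1485/2⌋ × 1050 = 742 × 1050 mm
L2: ⌊1050/2⌋ × 742 = 525 × 742 mm
L3: ⌊742/2⌋ × 525 = 371 × 525 mm

371 × 525 mm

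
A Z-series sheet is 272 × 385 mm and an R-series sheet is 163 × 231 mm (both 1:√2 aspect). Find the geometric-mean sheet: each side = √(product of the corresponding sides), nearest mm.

211 × 298 mm

Short side: √(272 · 163) = √44336 ≈ 210.6 → 211 mm
Long side: √(385 · 231) = √88935 ≈ 298.2 → 298 mm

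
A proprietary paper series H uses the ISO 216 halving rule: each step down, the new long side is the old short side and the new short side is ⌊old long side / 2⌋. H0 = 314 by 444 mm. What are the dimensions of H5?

H1: ⌊444/2⌋ × 314 = 222 × 314 mm
H2: ⌊314/2⌋ × 222 = 157 × 222 mm
H3: ⌊222/2⌋ × 157 = 111 × 157 mm
H4: ⌊157/2⌋ × 111 = 78 × 111 mm
H5: ⌊111/2⌋ × 78 = 55 × 78 mm

55 × 78 mm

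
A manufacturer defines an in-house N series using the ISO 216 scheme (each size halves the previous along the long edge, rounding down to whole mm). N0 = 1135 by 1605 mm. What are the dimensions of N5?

200 × 283 mm

N1: ⌊1605/2⌋ × 1135 = 802 × 1135 mm
N2: ⌊1135/2⌋ × 802 = 567 × 802 mm
N3: ⌊802/2⌋ × 567 = 401 × 567 mm
N4: ⌊567/2⌋ × 401 = 283 × 401 mm
N5: ⌊401/2⌋ × 283 = 200 × 283 mm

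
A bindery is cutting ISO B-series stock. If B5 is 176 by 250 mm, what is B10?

31 × 44 mm

B6: ⌊250/2⌋ × 176 = 125 × 176 mm
B7: ⌊176/2⌋ × 125 = 88 × 125 mm
B8: ⌊125/2⌋ × 88 = 62 × 88 mm
B9: ⌊88/2⌋ × 62 = 44 × 62 mm
B10: ⌊62/2⌋ × 44 = 31 × 44 mm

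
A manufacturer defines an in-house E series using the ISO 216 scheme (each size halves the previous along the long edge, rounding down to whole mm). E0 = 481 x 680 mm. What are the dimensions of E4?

120 × 170 mm

E1: ⌊680/2⌋ × 481 = 340 × 481 mm
E2: ⌊481/2⌋ × 340 = 240 × 340 mm
E3: ⌊340/2⌋ × 240 = 170 × 240 mm
E4: ⌊240/2⌋ × 170 = 120 × 170 mm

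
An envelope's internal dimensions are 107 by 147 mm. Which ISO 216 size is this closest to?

A6 (105 × 148 mm)

Aspect ratio 147/107 ≈ 1.374 (ISO target is √2 ≈ 1.414).
In the A-series (A0 area = 1 m²): A6 = 105 × 148 mm.
Off by 3 mm total — nearest standard size.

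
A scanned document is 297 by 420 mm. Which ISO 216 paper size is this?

A3 (297 × 420 mm)

Aspect ratio 420/297 ≈ 1.414 — close to the ISO √2 ≈ 1.414.
In the A-series (A0 area = 1 m²): A3 = 297 × 420 mm.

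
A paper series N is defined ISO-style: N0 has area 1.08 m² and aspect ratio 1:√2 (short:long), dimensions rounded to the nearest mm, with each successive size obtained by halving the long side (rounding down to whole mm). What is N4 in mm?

218 × 309 mm

Let N0's short side be w mm. w · w√2 = 1.08 m² = 1,080,000 mm², so w ≈ 873.9 mm and w√2 ≈ 1235.9 mm → N0 = 874 × 1236 mm.
N1: ⌊1236/2⌋ × 874 = 618 × 874 mm
N2: ⌊874/2⌋ × 618 = 437 × 618 mm
N3: ⌊618/2⌋ × 437 = 309 × 437 mm
N4: ⌊437/2⌋ × 309 = 218 × 309 mm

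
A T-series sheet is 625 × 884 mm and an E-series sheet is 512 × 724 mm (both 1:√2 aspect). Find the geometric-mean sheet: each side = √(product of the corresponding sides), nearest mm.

566 × 800 mm

Short side: √(625 · 512) = √320000 ≈ 565.7 → 566 mm
Long side: √(884 · 724) = √640016 ≈ 800.0 → 800 mm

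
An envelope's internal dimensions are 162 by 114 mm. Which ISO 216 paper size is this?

C6 (114 × 162 mm)

Aspect ratio 162/114 ≈ 1.421 — close to the ISO √2 ≈ 1.414.
In the C-series (envelope sizes, between A and B): C6 = 114 × 162 mm.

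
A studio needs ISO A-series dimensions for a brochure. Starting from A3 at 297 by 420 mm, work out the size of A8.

A4: ⌊420/2⌋ × 297 = 210 × 297 mm
A5: ⌊297/2⌋ × 210 = 148 × 210 mm
A6: ⌊210/2⌋ × 148 = 105 × 148 mm
A7: ⌊148/2⌋ × 105 = 74 × 105 mm
A8: ⌊105/2⌋ × 74 = 52 × 74 mm

52 × 74 mm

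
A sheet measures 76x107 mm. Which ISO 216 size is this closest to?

A7 (74 × 105 mm)

Aspect ratio 107/76 ≈ 1.408 — close to the ISO √2 ≈ 1.414.
In the A-series (A0 area = 1 m²): A7 = 74 × 105 mm.
Off by 4 mm total — nearest standard size.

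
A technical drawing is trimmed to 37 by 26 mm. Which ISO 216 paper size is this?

Aspect ratio 37/26 ≈ 1.423 — close to the ISO √2 ≈ 1.414.
In the A-series (A0 area = 1 m²): A10 = 26 × 37 mm.

A10 (26 × 37 mm)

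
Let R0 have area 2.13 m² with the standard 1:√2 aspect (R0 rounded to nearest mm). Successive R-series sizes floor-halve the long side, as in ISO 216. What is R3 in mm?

434 × 613 mm

Let R0's short side be w mm. w · w√2 = 2.13 m² = 2,130,000 mm², so w ≈ 1227.2 mm and w√2 ≈ 1735.6 mm → R0 = 1227 × 1736 mm.
R1: ⌊1736/2⌋ × 1227 = 868 × 1227 mm
R2: ⌊1227/2⌋ × 868 = 613 × 868 mm
R3: ⌊868/2⌋ × 613 = 434 × 613 mm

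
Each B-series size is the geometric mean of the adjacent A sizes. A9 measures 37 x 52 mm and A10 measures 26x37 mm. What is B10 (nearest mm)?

31 × 44 mm

Short side: √(37 · 26) = √962 ≈ 31.0 → 31 mm
Long side: √(52 · 37) = √1924 ≈ 43.9 → 44 mm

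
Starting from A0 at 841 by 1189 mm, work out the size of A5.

148 × 210 mm

A1: ⌊1189/2⌋ × 841 = 594 × 841 mm
A2: ⌊841/2⌋ × 594 = 420 × 594 mm
A3: ⌊594/2⌋ × 420 = 297 × 420 mm
A4: ⌊420/2⌋ × 297 = 210 × 297 mm
A5: ⌊297/2⌋ × 210 = 148 × 210 mm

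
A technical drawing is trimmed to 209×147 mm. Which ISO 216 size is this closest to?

Aspect ratio 209/147 ≈ 1.422 — close to the ISO √2 ≈ 1.414.
In the A-series (A0 area = 1 m²): A5 = 148 × 210 mm.
Off by 2 mm total — nearest standard size.

A5 (148 × 210 mm)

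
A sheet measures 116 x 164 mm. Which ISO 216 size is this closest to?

C6 (114 × 162 mm)

Aspect ratio 164/116 ≈ 1.414 — close to the ISO √2 ≈ 1.414.
In the C-series (envelope sizes, between A and B): C6 = 114 × 162 mm.
Off by 4 mm total — nearest standard size.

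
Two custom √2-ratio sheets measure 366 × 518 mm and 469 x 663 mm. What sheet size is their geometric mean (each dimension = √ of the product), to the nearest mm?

Short side: √(366 · 469) = √171654 ≈ 414.3 → 414 mm
Long side: √(518 · 663) = √343434 ≈ 586.0 → 586 mm

414 × 586 mm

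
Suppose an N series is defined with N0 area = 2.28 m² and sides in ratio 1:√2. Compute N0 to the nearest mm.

1270 × 1796 mm

Let the short side be w mm. Then w · w√2 = 2.28 m² = 2,280,000 mm².
w² = 2,280,000/√2, so w ≈ 1269.7 mm; long side = w√2 ≈ 1795.7 mm.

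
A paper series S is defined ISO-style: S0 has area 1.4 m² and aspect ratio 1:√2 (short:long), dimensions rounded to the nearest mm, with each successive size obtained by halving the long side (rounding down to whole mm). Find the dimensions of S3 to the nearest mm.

Let S0's short side be w mm. w · w√2 = 1.4 m² = 1,400,000 mm², so w ≈ 995.0 mm and w√2 ≈ 1407.1 mm → S0 = 995 × 1407 mm.
S1: ⌊1407/2⌋ × 995 = 703 × 995 mm
S2: ⌊995/2⌋ × 703 = 497 × 703 mm
S3: ⌊703/2⌋ × 497 = 351 × 497 mm

351 × 497 mm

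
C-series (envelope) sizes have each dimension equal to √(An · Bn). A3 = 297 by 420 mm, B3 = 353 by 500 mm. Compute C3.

324 × 458 mm

Short side: √(297 · 353) = √104841 ≈ 323.8 → 324 mm
Long side: √(420 · 500) = √210000 ≈ 458.3 → 458 mm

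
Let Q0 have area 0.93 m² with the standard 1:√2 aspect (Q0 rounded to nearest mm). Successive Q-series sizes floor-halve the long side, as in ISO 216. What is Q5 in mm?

143 × 202 mm

Let Q0's short side be w mm. w · w√2 = 0.93 m² = 930,000 mm², so w ≈ 810.9 mm and w√2 ≈ 1146.8 mm → Q0 = 811 × 1147 mm.
Q1: ⌊1147/2⌋ × 811 = 573 × 811 mm
Q2: ⌊811/2⌋ × 573 = 405 × 573 mm
Q3: ⌊573/2⌋ × 405 = 286 × 405 mm
Q4: ⌊405/2⌋ × 286 = 202 × 286 mm
Q5: ⌊286/2⌋ × 202 = 143 × 202 mm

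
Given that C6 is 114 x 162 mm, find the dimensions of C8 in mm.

57 × 81 mm

C7: ⌊162/2⌋ × 114 = 81 × 114 mm
C8: ⌊114/2⌋ × 81 = 57 × 81 mm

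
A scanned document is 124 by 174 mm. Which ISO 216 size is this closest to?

Aspect ratio 174/124 ≈ 1.403 — close to the ISO √2 ≈ 1.414.
In the B-series (B0 = 1000 × 1414 mm): B6 = 125 × 176 mm.
Off by 3 mm total — nearest standard size.

B6 (125 × 176 mm)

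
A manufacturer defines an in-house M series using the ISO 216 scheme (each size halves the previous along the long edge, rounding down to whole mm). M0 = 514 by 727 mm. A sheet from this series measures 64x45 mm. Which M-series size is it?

M7

M0: 514 × 727 mm
M1: 363 × 514 mm
M2: 257 × 363 mm
M3: 181 × 257 mm
M4: 128 × 181 mm
M5: 90 × 128 mm
M6: 64 × 90 mm
M7: 45 × 64 mm
M8: 32 × 45 mm
→ matches M7.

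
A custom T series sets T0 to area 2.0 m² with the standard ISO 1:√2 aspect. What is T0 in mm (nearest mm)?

Let the short side be w mm. Then w · w√2 = 2.0 m² = 2,000,000 mm².
w² = 2,000,000/√2, so w ≈ 1189.2 mm; long side = w√2 ≈ 1681.8 mm.

1189 × 1682 mm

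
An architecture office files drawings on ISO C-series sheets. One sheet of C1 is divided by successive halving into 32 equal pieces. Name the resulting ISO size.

32 = 2^5, so 5 halving steps.
C1 → C2 → … → C6 after 5 steps.

C6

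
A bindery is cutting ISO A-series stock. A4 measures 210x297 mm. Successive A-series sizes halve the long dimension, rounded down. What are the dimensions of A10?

A5: ⌊297/2⌋ × 210 = 148 × 210 mm
A6: ⌊210/2⌋ × 148 = 105 × 148 mm
A7: ⌊148/2⌋ × 105 = 74 × 105 mm
A8: ⌊105/2⌋ × 74 = 52 × 74 mm
A9: ⌊74/2⌋ × 52 = 37 × 52 mm
A10: ⌊52/2⌋ × 37 = 26 × 37 mm

26 × 37 mm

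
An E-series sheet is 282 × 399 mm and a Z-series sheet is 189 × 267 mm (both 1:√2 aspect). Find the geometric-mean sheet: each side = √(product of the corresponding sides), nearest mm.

Short side: √(282 · 189) = √53298 ≈ 230.9 → 231 mm
Long side: √(399 · 267) = √106533 ≈ 326.4 → 326 mm

231 × 326 mm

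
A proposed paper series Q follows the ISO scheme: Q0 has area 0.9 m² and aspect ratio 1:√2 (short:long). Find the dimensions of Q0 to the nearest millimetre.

798 × 1128 mm

Let the short side be w mm. Then w · w√2 = 0.9 m² = 900,000 mm².
w² = 900,000/√2, so w ≈ 797.7 mm; long side = w√2 ≈ 1128.2 mm.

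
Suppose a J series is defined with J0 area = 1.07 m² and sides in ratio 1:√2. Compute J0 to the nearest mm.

870 × 1230 mm

Let the short side be w mm. Then w · w√2 = 1.07 m² = 1,070,000 mm².
w² = 1,070,000/√2, so w ≈ 869.8 mm; long side = w√2 ≈ 1230.1 mm.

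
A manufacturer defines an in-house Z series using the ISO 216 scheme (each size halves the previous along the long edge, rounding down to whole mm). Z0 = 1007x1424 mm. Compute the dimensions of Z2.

Z1: ⌊1424/2⌋ × 1007 = 712 × 1007 mm
Z2: ⌊1007/2⌋ × 712 = 503 × 712 mm

503 × 712 mm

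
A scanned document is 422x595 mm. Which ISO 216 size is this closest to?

Aspect ratio 595/422 ≈ 1.410 — close to the ISO √2 ≈ 1.414.
In the A-series (A0 area = 1 m²): A2 = 420 × 594 mm.
Off by 3 mm total — nearest standard size.

A2 (420 × 594 mm)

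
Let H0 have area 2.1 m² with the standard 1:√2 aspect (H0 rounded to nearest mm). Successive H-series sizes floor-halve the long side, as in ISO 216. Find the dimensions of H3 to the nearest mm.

430 × 609 mm

Let H0's short side be w mm. w · w√2 = 2.1 m² = 2,100,000 mm², so w ≈ 1218.6 mm and w√2 ≈ 1723.3 mm → H0 = 1219 × 1723 mm.
H1: ⌊1723/2⌋ × 1219 = 861 × 1219 mm
H2: ⌊1219/2⌋ × 861 = 609 × 861 mm
H3: ⌊861/2⌋ × 609 = 430 × 609 mm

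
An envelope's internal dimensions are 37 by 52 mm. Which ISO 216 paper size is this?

Aspect ratio 52/37 ≈ 1.405 — close to the ISO √2 ≈ 1.414.
In the A-series (A0 area = 1 m²): A9 = 37 × 52 mm.

A9 (37 × 52 mm)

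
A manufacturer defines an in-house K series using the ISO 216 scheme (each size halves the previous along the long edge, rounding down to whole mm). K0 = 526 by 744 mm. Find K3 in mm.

K1: ⌊744/2⌋ × 526 = 372 × 526 mm
K2: ⌊526/2⌋ × 372 = 263 × 372 mm
K3: ⌊372/2⌋ × 263 = 186 × 263 mm

186 × 263 mm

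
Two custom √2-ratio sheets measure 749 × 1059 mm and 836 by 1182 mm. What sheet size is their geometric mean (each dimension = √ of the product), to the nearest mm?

791 × 1119 mm

Short side: √(749 · 836) = √626164 ≈ 791.3 → 791 mm
Long side: √(1059 · 1182) = √1251738 ≈ 1118.8 → 1119 mm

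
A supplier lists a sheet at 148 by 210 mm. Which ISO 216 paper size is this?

Aspect ratio 210/148 ≈ 1.419 — close to the ISO √2 ≈ 1.414.
In the A-series (A0 area = 1 m²): A5 = 148 × 210 mm.

A5 (148 × 210 mm)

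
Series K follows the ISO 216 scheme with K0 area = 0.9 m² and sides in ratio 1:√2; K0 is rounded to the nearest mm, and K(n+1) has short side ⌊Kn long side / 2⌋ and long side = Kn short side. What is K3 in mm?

Let K0's short side be w mm. w · w√2 = 0.9 m² = 900,000 mm², so w ≈ 797.7 mm and w√2 ≈ 1128.2 mm → K0 = 798 × 1128 mm.
K1: ⌊1128/2⌋ × 798 = 564 × 798 mm
K2: ⌊798/2⌋ × 564 = 399 × 564 mm
K3: ⌊564/2⌋ × 399 = 282 × 399 mm

282 × 399 mm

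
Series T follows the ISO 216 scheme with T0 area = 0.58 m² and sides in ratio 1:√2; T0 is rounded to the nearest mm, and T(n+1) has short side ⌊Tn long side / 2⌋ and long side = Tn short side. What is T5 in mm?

Let T0's short side be w mm. w · w√2 = 0.58 m² = 580,000 mm², so w ≈ 640.4 mm and w√2 ≈ 905.7 mm → T0 = 640 × 906 mm.
T1: ⌊906/2⌋ × 640 = 453 × 640 mm
T2: ⌊640/2⌋ × 453 = 320 × 453 mm
T3: ⌊453/2⌋ × 320 = 226 × 320 mm
T4: ⌊320/2⌋ × 226 = 160 × 226 mm
T5: ⌊226/2⌋ × 160 = 113 × 160 mm

113 × 160 mm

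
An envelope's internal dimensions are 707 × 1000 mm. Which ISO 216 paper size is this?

Aspect ratio 1000/707 ≈ 1.414 — close to the ISO √2 ≈ 1.414.
In the B-series (B0 = 1000 × 1414 mm): B1 = 707 × 1000 mm.

B1 (707 × 1000 mm)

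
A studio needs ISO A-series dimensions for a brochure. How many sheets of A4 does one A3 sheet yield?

A3 = 297 × 420 mm; A4 = 210 × 297 mm.
Each halving step doubles the count; 1 step from A3 to A4.
2^1 = 2.

2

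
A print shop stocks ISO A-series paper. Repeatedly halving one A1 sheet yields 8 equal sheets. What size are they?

A4

8 = 2^3, so 3 halving steps.
A1 → A2 → … → A4 after 3 steps.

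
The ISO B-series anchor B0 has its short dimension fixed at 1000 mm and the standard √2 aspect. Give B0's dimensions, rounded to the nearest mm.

Short side = 1000 mm; long side = 1000√2 ≈ 1414.2 mm.

1000 × 1414 mm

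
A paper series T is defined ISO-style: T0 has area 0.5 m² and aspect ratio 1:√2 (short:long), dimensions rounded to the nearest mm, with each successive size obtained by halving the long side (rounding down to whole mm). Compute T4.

148 × 210 mm

Let T0's short side be w mm. w · w√2 = 0.5 m² = 500,000 mm², so w ≈ 594.6 mm and w√2 ≈ 840.9 mm → T0 = 595 × 841 mm.
T1: ⌊841/2⌋ × 595 = 420 × 595 mm
T2: ⌊595/2⌋ × 420 = 297 × 420 mm
T3: ⌊420/2⌋ × 297 = 210 × 297 mm
T4: ⌊297/2⌋ × 210 = 148 × 210 mm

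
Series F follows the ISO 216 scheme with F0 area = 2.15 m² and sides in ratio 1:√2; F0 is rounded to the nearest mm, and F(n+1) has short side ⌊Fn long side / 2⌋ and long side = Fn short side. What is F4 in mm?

Let F0's short side be w mm. w · w√2 = 2.15 m² = 2,150,000 mm², so w ≈ 1233.0 mm and w√2 ≈ 1743.7 mm → F0 = 1233 × 1744 mm.
F1: ⌊1744/2⌋ × 1233 = 872 × 1233 mm
F2: ⌊1233/2⌋ × 872 = 616 × 872 mm
F3: ⌊872/2⌋ × 616 = 436 × 616 mm
F4: ⌊616/2⌋ × 436 = 308 × 436 mm

308 × 436 mm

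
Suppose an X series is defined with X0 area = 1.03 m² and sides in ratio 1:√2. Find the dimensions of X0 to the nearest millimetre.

853 × 1207 mm

Let the short side be w mm. Then w · w√2 = 1.03 m² = 1,030,000 mm².
w² = 1,030,000/√2, so w ≈ 853.4 mm; long side = w√2 ≈ 1206.9 mm.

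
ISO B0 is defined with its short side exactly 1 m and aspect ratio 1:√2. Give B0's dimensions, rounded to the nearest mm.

Short side = 1000 mm; long side = 1000√2 ≈ 1414.2 mm.

1000 × 1414 mm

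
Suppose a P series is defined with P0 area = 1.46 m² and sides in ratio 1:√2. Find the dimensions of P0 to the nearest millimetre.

Let the short side be w mm. Then w · w√2 = 1.46 m² = 1,460,000 mm².
w² = 1,460,000/√2, so w ≈ 1016.1 mm; long side = w√2 ≈ 1436.9 mm.

1016 × 1437 mm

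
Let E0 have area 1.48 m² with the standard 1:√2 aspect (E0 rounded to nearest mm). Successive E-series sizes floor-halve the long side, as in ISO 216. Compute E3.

Let E0's short side be w mm. w · w√2 = 1.48 m² = 1,480,000 mm², so w ≈ 1023.0 mm and w√2 ≈ 1446.7 mm → E0 = 1023 × 1447 mm.
E1: ⌊1447/2⌋ × 1023 = 723 × 1023 mm
E2: ⌊1023/2⌋ × 723 = 511 × 723 mm
E3: ⌊723/2⌋ × 511 = 361 × 511 mm

361 × 511 mm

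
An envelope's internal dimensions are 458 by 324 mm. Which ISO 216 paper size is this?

C3 (324 × 458 mm)

Aspect ratio 458/324 ≈ 1.414 — close to the ISO √2 ≈ 1.414.
In the C-series (envelope sizes, between A and B): C3 = 324 × 458 mm.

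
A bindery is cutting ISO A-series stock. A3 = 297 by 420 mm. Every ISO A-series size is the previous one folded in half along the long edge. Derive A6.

A4: ⌊420/2⌋ × 297 = 210 × 297 mm
A5: ⌊297/2⌋ × 210 = 148 × 210 mm
A6: ⌊210/2⌋ × 148 = 105 × 148 mm

105 × 148 mm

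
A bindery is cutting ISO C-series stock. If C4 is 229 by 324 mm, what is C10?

28 × 40 mm

C5: ⌊324/2⌋ × 229 = 162 × 229 mm
C6: ⌊229/2⌋ × 162 = 114 × 162 mm
C7: ⌊162/2⌋ × 114 = 81 × 114 mm
C8: ⌊114/2⌋ × 81 = 57 × 81 mm
C9: ⌊81/2⌋ × 57 = 40 × 57 mm
C10: ⌊57/2⌋ × 40 = 28 × 40 mm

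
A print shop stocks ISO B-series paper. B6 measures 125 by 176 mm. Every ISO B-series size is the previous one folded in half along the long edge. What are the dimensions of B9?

44 × 62 mm

B7: ⌊176/2⌋ × 125 = 88 × 125 mm
B8: ⌊125/2⌋ × 88 = 62 × 88 mm
B9: ⌊88/2⌋ × 62 = 44 × 62 mm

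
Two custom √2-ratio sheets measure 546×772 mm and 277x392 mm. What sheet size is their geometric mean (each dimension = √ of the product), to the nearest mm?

389 × 550 mm

Short side: √(546 · 277) = √151242 ≈ 388.9 → 389 mm
Long side: √(772 · 392) = √302624 ≈ 550.1 → 550 mm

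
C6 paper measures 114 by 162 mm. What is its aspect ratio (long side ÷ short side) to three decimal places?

1.421

162 / 114 = 1.421
ISO 216 targets √2 ≈ 1.414; the +0.007 deviation is from mm rounding.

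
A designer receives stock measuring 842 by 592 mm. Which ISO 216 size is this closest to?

Aspect ratio 842/592 ≈ 1.422 — close to the ISO √2 ≈ 1.414.
In the A-series (A0 area = 1 m²): A1 = 594 × 841 mm.
Off by 3 mm total — nearest standard size.

A1 (594 × 841 mm)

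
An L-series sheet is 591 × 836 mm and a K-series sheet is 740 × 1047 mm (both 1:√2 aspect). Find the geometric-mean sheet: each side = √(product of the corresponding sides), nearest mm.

Short side: √(591 · 740) = √437340 ≈ 661.3 → 661 mm
Long side: √(836 · 1047) = √875292 ≈ 935.6 → 936 mm

661 × 936 mm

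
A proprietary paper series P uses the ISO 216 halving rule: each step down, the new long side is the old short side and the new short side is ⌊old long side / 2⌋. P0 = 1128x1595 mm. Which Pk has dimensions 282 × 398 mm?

P0: 1128 × 1595 mm
P1: 797 × 1128 mm
P2: 564 × 797 mm
P3: 398 × 564 mm
P4: 282 × 398 mm
P5: 199 × 282 mm
→ matches P4.

P4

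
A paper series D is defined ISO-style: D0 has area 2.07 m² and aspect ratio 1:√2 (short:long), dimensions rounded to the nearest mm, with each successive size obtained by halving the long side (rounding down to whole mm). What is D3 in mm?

Let D0's short side be w mm. w · w√2 = 2.07 m² = 2,070,000 mm², so w ≈ 1209.8 mm and w√2 ≈ 1711.0 mm → D0 = 1210 × 1711 mm.
D1: ⌊1711/2⌋ × 1210 = 855 × 1210 mm
D2: ⌊1210/2⌋ × 855 = 605 × 855 mm
D3: ⌊855/2⌋ × 605 = 427 × 605 mm

427 × 605 mm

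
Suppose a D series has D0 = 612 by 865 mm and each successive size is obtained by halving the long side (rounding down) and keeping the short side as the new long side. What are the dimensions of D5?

108 × 153 mm

D1: ⌊865/2⌋ × 612 = 432 × 612 mm
D2: ⌊612/2⌋ × 432 = 306 × 432 mm
D3: ⌊432/2⌋ × 306 = 216 × 306 mm
D4: ⌊306/2⌋ × 216 = 153 × 216 mm
D5: ⌊216/2⌋ × 153 = 108 × 153 mm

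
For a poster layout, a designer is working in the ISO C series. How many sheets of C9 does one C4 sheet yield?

32

C4 = 229 × 324 mm; C9 = 40 × 57 mm.
Each halving step doubles the count; 5 steps from C4 to C9.
2^5 = 32.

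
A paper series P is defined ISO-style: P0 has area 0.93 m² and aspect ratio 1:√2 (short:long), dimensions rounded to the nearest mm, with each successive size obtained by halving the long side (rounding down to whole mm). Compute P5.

143 × 202 mm

Let P0's short side be w mm. w · w√2 = 0.93 m² = 930,000 mm², so w ≈ 810.9 mm and w√2 ≈ 1146.8 mm → P0 = 811 × 1147 mm.
P1: ⌊1147/2⌋ × 811 = 573 × 811 mm
P2: ⌊811/2⌋ × 573 = 405 × 573 mm
P3: ⌊573/2⌋ × 405 = 286 × 405 mm
P4: ⌊405/2⌋ × 286 = 202 × 286 mm
P5: ⌊286/2⌋ × 202 = 143 × 202 mm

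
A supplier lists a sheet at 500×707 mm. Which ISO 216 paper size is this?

B2 (500 × 707 mm)

Aspect ratio 707/500 ≈ 1.414 — close to the ISO √2 ≈ 1.414.
In the B-series (B0 = 1000 × 1414 mm): B2 = 500 × 707 mm.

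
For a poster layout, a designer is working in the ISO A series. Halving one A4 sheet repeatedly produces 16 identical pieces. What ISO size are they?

A8

16 = 2^4, so 4 halving steps.
A4 → A5 → … → A8 after 4 steps.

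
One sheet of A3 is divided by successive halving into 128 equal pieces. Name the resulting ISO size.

128 = 2^7, so 7 halving steps.
A3 → A4 → … → A10 after 7 steps.

A10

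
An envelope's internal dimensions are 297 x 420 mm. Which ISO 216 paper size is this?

Aspect ratio 420/297 ≈ 1.414 — close to the ISO √2 ≈ 1.414.
In the A-series (A0 area = 1 m²): A3 = 297 × 420 mm.

A3 (297 × 420 mm)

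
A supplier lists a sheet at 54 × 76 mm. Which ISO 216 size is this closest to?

A8 (52 × 74 mm)

Aspect ratio 76/54 ≈ 1.407 — close to the ISO √2 ≈ 1.414.
In the A-series (A0 area = 1 m²): A8 = 52 × 74 mm.
Off by 4 mm total — nearest standard size.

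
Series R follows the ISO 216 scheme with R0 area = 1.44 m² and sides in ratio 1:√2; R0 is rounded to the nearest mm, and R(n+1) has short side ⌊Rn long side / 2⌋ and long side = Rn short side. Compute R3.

356 × 504 mm

Let R0's short side be w mm. w · w√2 = 1.44 m² = 1,440,000 mm², so w ≈ 1009.1 mm and w√2 ≈ 1427.0 mm → R0 = 1009 × 1427 mm.
R1: ⌊1427/2⌋ × 1009 = 713 × 1009 mm
R2: ⌊1009/2⌋ × 713 = 504 × 713 mm
R3: ⌊713/2⌋ × 504 = 356 × 504 mm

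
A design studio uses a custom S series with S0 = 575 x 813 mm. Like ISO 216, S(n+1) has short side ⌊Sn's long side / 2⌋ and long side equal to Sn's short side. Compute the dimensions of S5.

101 × 143 mm

S1: ⌊813/2⌋ × 575 = 406 × 575 mm
S2: ⌊575/2⌋ × 406 = 287 × 406 mm
S3: ⌊406/2⌋ × 287 = 203 × 287 mm
S4: ⌊287/2⌋ × 203 = 143 × 203 mm
S5: ⌊203/2⌋ × 143 = 101 × 143 mm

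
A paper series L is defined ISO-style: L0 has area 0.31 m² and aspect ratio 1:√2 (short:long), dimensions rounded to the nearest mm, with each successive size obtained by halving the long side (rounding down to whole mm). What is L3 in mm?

165 × 234 mm

Let L0's short side be w mm. w · w√2 = 0.31 m² = 310,000 mm², so w ≈ 468.2 mm and w√2 ≈ 662.1 mm → L0 = 468 × 662 mm.
L1: ⌊662/2⌋ × 468 = 331 × 468 mm
L2: ⌊468/2⌋ × 331 = 234 × 331 mm
L3: ⌊331/2⌋ × 234 = 165 × 234 mm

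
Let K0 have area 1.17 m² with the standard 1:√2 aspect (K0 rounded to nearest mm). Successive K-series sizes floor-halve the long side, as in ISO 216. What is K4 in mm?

Let K0's short side be w mm. w · w√2 = 1.17 m² = 1,170,000 mm², so w ≈ 909.6 mm and w√2 ≈ 1286.3 mm → K0 = 910 × 1286 mm.
K1: ⌊1286/2⌋ × 910 = 643 × 910 mm
K2: ⌊910/2⌋ × 643 = 455 × 643 mm
K3: ⌊643/2⌋ × 455 = 321 × 455 mm
K4: ⌊455/2⌋ × 321 = 227 × 321 mm

227 × 321 mm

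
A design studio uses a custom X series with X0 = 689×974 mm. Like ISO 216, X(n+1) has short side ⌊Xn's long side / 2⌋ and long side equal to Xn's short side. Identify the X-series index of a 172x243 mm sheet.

X0: 689 × 974 mm
X1: 487 × 689 mm
X2: 344 × 487 mm
X3: 243 × 344 mm
X4: 172 × 243 mm
X5: 121 × 172 mm
→ matches X4.

X4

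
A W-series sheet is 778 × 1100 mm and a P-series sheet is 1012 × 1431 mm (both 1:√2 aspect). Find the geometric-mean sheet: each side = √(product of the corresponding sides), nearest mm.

887 × 1255 mm

Short side: √(778 · 1012) = √787336 ≈ 887.3 → 887 mm
Long side: √(1100 · 1431) = √1574100 ≈ 1254.6 → 1255 mm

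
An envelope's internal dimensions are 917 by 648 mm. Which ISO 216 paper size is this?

C1 (648 × 917 mm)

Aspect ratio 917/648 ≈ 1.415 — close to the ISO √2 ≈ 1.414.
In the C-series (envelope sizes, between A and B): C1 = 648 × 917 mm.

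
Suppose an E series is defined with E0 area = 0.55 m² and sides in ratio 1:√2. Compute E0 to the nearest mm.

Let the short side be w mm. Then w · w√2 = 0.55 m² = 550,000 mm².
w² = 550,000/√2, so w ≈ 623.6 mm; long side = w√2 ≈ 881.9 mm.

624 × 882 mm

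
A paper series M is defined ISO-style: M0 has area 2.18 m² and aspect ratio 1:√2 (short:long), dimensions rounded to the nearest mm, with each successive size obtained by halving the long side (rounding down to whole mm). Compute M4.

Let M0's short side be w mm. w · w√2 = 2.18 m² = 2,180,000 mm², so w ≈ 1241.6 mm and w√2 ≈ 1755.8 mm → M0 = 1242 × 1756 mm.
M1: ⌊1756/2⌋ × 1242 = 878 × 1242 mm
M2: ⌊1242/2⌋ × 878 = 621 × 878 mm
M3: ⌊878/2⌋ × 621 = 439 × 621 mm
M4: ⌊621/2⌋ × 439 = 310 × 439 mm

310 × 439 mm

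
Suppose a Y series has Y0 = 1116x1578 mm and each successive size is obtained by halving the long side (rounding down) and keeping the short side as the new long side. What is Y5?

197 × 279 mm

Y1 = 789 × 1116 mm (from Y0 by 1 halving).
Y2: ⌊1116/2⌋ × 789 = 558 × 789 mm
Y3: ⌊789/2⌋ × 558 = 394 × 558 mm
Y4: ⌊558/2⌋ × 394 = 279 × 394 mm
Y5: ⌊394/2⌋ × 279 = 197 × 279 mm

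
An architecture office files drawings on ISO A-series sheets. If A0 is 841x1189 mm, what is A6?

105 × 148 mm

A1: ⌊1189/2⌋ × 841 = 594 × 841 mm
A2: ⌊841/2⌋ × 594 = 420 × 594 mm
A3: ⌊594/2⌋ × 420 = 297 × 420 mm
A4: ⌊420/2⌋ × 297 = 210 × 297 mm
A5: ⌊297/2⌋ × 210 = 148 × 210 mm
A6: ⌊210/2⌋ × 148 = 105 × 148 mm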